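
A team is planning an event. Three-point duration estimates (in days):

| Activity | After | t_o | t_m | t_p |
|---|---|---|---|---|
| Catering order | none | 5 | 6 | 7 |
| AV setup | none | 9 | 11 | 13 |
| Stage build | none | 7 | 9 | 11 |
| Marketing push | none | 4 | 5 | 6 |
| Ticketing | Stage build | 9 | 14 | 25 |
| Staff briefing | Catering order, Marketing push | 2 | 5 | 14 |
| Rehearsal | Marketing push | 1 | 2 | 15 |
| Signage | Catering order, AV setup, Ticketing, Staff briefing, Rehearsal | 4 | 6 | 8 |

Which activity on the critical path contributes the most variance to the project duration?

Ticketing

te_Catering order = (5 + 4·6 + 7)/6 = 36/6 = 6; σ²_Catering order = ((7−5)/6)² = 0.111
te_AV setup = (9 + 4·11 + 13)/6 = 66/6 = 11; σ²_AV setup = ((13−9)/6)² = 0.444
te_Stage build = (7 + 4·9 + 11)/6 = 54/6 = 9; σ²_Stage build = ((11−7)/6)² = 0.444
te_Marketing push = (4 + 4·5 + 6)/6 = 30/6 = 5; σ²_Marketing push = ((6−4)/6)² = 0.111
te_Ticketing = (9 + 4·14 + 25)/6 = 90/6 = 15; σ²_Ticketing = ((25−9)/6)² = 7.111
te_Staff briefing = (2 + 4·5 + 14)/6 = 36/6 = 6; σ²_Staff briefing = ((14−2)/6)² = 4.000
te_Rehearsal = (1 + 4·2 + 15)/6 = 24/6 = 4; σ²_Rehearsal = ((15−1)/6)² = 5.444
te_Signage = (4 + 4·6 + 8)/6 = 36/6 = 6; σ²_Signage = ((8−4)/6)² = 0.444

Forward pass:
ES_Catering order = 0; EF_Catering order = 6
ES_AV setup = 0; EF_AV setup = 11
ES_Stage build = 0; EF_Stage build = 9
ES_Marketing push = 0; EF_Marketing push = 5
ES_Ticketing = 9; EF_Ticketing = 9+15 = 24
ES_Staff briefing = max(EF_Catering order=6, EF_Marketing push=5) = 6; EF_Staff briefing = 6+6 = 12
ES_Rehearsal = 5; EF_Rehearsal = 5+4 = 9
ES_Signage = max(EF_Catering order=6, EF_AV setup=11, EF_Ticketing=24, EF_Staff briefing=12, EF_Rehearsal=9) = 24; EF_Signage = 24+6 = 30
Expected project duration μ = 30 days. Critical path: Stage build → Ticketing → Signage.

Variances on critical path: σ²_Stage build=0.444, σ²_Ticketing=7.111, σ²_Signage=0.444.
Largest is σ²_Ticketing = 7.111.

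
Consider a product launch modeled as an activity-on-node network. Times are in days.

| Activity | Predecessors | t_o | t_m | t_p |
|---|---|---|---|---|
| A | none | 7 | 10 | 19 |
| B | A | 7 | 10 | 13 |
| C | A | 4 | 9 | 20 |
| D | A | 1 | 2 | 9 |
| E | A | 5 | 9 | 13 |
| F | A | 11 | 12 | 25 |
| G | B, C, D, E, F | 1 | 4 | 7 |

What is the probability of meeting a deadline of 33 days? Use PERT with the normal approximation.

te_A = (7 + 4·10 + 19)/6 = 66/6 = 11; σ²_A = ((19−7)/6)² = 4.000
te_B = (7 + 4·10 + 13)/6 = 60/6 = 10; σ²_B = ((13−7)/6)² = 1.000
te_C = (4 + 4·9 + 20)/6 = 60/6 = 10; σ²_C = ((20−4)/6)² = 7.111
te_D = (1 + 4·2 + 9)/6 = 18/6 = 3; σ²_D = ((9−1)/6)² = 1.778
te_E = (5 + 4·9 + 13)/6 = 54/6 = 9; σ²_E = ((13−5)/6)² = 1.778
te_F = (11 + 4·12 + 25)/6 = 84/6 = 14; σ²_F = ((25−11)/6)² = 5.444
te_G = (1 + 4·4 + 7)/6 = 24/6 = 4; σ²_G = ((7−1)/6)² = 1.000

Forward pass:
ES_A = 0; EF_A = 11
ES_B = 11; EF_B = 11+10 = 21
ES_C = 11; EF_C = 11+10 = 21
ES_D = 11; EF_D = 11+3 = 14
ES_E = 11; EF_E = 11+9 = 20
ES_F = 11; EF_F = 11+14 = 25
ES_G = max(EF_B=21, EF_C=21, EF_D=14, EF_E=20, EF_F=25) = 25; EF_G = 25+4 = 29
Expected project duration μ = 29 days. Critical path: A → F → G.

Variance along critical path = 4.000 + 5.444 + 1.000 = 10.444; σ = √10.444 = 3.232 days.
Z = (33 − 29) / 3.232 = 1.238
P(T ≤ 33) = Φ(1.238) ≈ 0.892

0.892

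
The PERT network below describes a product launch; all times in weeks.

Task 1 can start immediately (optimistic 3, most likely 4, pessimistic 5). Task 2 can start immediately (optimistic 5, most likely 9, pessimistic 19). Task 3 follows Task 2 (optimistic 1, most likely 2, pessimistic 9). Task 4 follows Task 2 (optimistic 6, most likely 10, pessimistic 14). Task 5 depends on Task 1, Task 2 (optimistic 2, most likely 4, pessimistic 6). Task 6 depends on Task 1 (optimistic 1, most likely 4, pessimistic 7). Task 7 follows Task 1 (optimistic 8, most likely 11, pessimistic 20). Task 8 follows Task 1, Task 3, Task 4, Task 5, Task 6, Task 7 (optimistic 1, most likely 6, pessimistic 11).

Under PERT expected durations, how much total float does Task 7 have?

te_Task 1 = (3 + 4·4 + 5)/6 = 24/6 = 4
te_Task 2 = (5 + 4·9 + 19)/6 = 60/6 = 10
te_Task 3 = (1 + 4·2 + 9)/6 = 18/6 = 3
te_Task 4 = (6 + 4·10 + 14)/6 = 60/6 = 10
te_Task 5 = (2 + 4·4 + 6)/6 = 24/6 = 4
te_Task 6 = (1 + 4·4 + 7)/6 = 24/6 = 4
te_Task 7 = (8 + 4·11 + 20)/6 = 72/6 = 12
te_Task 8 = (1 + 4·6 + 11)/6 = 36/6 = 6

Forward pass:
ES_Task 1 = 0; EF_Task 1 = 4
ES_Task 2 = 0; EF_Task 2 = 10
ES_Task 3 = 10; EF_Task 3 = 10+3 = 13
ES_Task 4 = 10; EF_Task 4 = 10+10 = 20
ES_Task 5 = max(EF_Task 1=4, EF_Task 2=10) = 10; EF_Task 5 = 10+4 = 14
ES_Task 6 = 4; EF_Task 6 = 4+4 = 8
ES_Task 7 = 4; EF_Task 7 = 4+12 = 16
ES_Task 8 = max(EF_Task 1=4, EF_Task 3=13, EF_Task 4=20, EF_Task 5=14, EF_Task 6=8, EF_Task 7=16) = 20; EF_Task 8 = 20+6 = 26
Expected project duration μ = 26 weeks. Critical path: Task 2 → Task 4 → Task 8.

Backward pass:
LF_Task 8 = 26; LS_Task 8 = 26−6 = 20
LF_Task 7 = LS_Task 8 = 20; LS_Task 7 = 20−12 = 8
LF_Task 6 = LS_Task 8 = 20; LS_Task 6 = 20−4 = 16
LF_Task 5 = LS_Task 8 = 20; LS_Task 5 = 20−4 = 16
LF_Task 4 = LS_Task 8 = 20; LS_Task 4 = 20−10 = 10
LF_Task 3 = LS_Task 8 = 20; LS_Task 3 = 20−3 = 17
LF_Task 2 = min(LS_Task 3=17, LS_Task 4=10, LS_Task 5=16) = 10; LS_Task 2 = 10−10 = 0
LF_Task 1 = min(LS_Task 5=16, LS_Task 6=16, LS_Task 7=8, LS_Task 8=20) = 8; LS_Task 1 = 8−4 = 4
Slack_Task 7 = LS_Task 7 − ES_Task 7 = 8 − 4 = 4

4 weeks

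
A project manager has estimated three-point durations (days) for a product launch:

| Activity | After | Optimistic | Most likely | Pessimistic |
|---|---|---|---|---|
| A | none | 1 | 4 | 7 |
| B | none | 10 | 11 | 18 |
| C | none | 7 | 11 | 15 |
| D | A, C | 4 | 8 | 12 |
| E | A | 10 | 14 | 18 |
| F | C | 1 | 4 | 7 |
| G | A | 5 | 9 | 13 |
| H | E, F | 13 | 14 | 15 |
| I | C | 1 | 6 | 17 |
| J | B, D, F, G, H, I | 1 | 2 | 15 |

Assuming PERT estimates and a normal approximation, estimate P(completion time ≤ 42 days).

te_A = (1 + 4·4 + 7)/6 = 24/6 = 4; σ²_A = ((7−1)/6)² = 1.000
te_B = (10 + 4·11 + 18)/6 = 72/6 = 12; σ²_B = ((18−10)/6)² = 1.778
te_C = (7 + 4·11 + 15)/6 = 66/6 = 11; σ²_C = ((15−7)/6)² = 1.778
te_D = (4 + 4·8 + 12)/6 = 48/6 = 8; σ²_D = ((12−4)/6)² = 1.778
te_E = (10 + 4·14 + 18)/6 = 84/6 = 14; σ²_E = ((18−10)/6)² = 1.778
te_F = (1 + 4·4 + 7)/6 = 24/6 = 4; σ²_F = ((7−1)/6)² = 1.000
te_G = (5 + 4·9 + 13)/6 = 54/6 = 9; σ²_G = ((13−5)/6)² = 1.778
te_H = (13 + 4·14 + 15)/6 = 84/6 = 14; σ²_H = ((15−13)/6)² = 0.111
te_I = (1 + 4·6 + 17)/6 = 42/6 = 7; σ²_I = ((17−1)/6)² = 7.111
te_J = (1 + 4·2 + 15)/6 = 24/6 = 4; σ²_J = ((15−1)/6)² = 5.444

Forward pass:
ES_A = 0; EF_A = 4
ES_B = 0; EF_B = 12
ES_C = 0; EF_C = 11
ES_D = max(EF_A=4, EF_C=11) = 11; EF_D = 11+8 = 19
ES_E = 4; EF_E = 4+14 = 18
ES_F = 11; EF_F = 11+4 = 15
ES_G = 4; EF_G = 4+9 = 13
ES_H = max(EF_E=18, EF_F=15) = 18; EF_H = 18+14 = 32
ES_I = 11; EF_I = 11+7 = 18
ES_J = max(EF_B=12, EF_D=19, EF_F=15, EF_G=13, EF_H=32, EF_I=18) = 32; EF_J = 32+4 = 36
Expected project duration μ = 36 days. Critical path: A → E → H → J.

Variance along critical path = 1.000 + 1.778 + 0.111 + 5.444 = 8.333; σ = √8.333 = 2.887 days.
Z = (42 − 36) / 2.887 = 2.078
P(T ≤ 42) = Φ(2.078) ≈ 0.981

0.981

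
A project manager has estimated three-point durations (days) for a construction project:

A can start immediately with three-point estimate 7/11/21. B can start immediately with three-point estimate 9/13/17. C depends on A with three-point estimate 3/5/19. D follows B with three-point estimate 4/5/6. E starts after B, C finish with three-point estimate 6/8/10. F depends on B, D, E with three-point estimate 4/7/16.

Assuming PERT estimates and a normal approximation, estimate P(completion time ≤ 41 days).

0.927

te_A = (7 + 4·11 + 21)/6 = 72/6 = 12; σ²_A = ((21−7)/6)² = 5.444
te_B = (9 + 4·13 + 17)/6 = 78/6 = 13; σ²_B = ((17−9)/6)² = 1.778
te_C = (3 + 4·5 + 19)/6 = 42/6 = 7; σ²_C = ((19−3)/6)² = 7.111
te_D = (4 + 4·5 + 6)/6 = 30/6 = 5; σ²_D = ((6−4)/6)² = 0.111
te_E = (6 + 4·8 + 10)/6 = 48/6 = 8; σ²_E = ((10−6)/6)² = 0.444
te_F = (4 + 4·7 + 16)/6 = 48/6 = 8; σ²_F = ((16−4)/6)² = 4.000

Forward pass:
ES_A = 0; EF_A = 12
ES_B = 0; EF_B = 13
ES_C = 12; EF_C = 12+7 = 19
ES_D = 13; EF_D = 13+5 = 18
ES_E = max(EF_B=13, EF_C=19) = 19; EF_E = 19+8 = 27
ES_F = max(EF_B=13, EF_D=18, EF_E=27) = 27; EF_F = 27+8 = 35
Expected project duration μ = 35 days. Critical path: A → C → E → F.

Variance along critical path = 5.444 + 7.111 + 0.444 + 4.000 = 17.000; σ = √17.000 = 4.123 days.
Z = (41 − 35) / 4.123 = 1.455
P(T ≤ 41) = Φ(1.455) ≈ 0.927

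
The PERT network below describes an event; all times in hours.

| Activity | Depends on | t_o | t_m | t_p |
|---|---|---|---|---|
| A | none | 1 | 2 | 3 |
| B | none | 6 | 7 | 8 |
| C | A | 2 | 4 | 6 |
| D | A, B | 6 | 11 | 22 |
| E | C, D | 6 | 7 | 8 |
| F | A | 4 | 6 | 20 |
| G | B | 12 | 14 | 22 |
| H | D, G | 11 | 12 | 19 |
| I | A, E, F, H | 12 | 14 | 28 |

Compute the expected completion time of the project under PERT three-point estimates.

te_A = (1 + 4·2 + 3)/6 = 12/6 = 2
te_B = (6 + 4·7 + 8)/6 = 42/6 = 7
te_C = (2 + 4·4 + 6)/6 = 24/6 = 4
te_D = (6 + 4·11 + 22)/6 = 72/6 = 12
te_E = (6 + 4·7 + 8)/6 = 42/6 = 7
te_F = (4 + 4·6 + 20)/6 = 48/6 = 8
te_G = (12 + 4·14 + 22)/6 = 90/6 = 15
te_H = (11 + 4·12 + 19)/6 = 78/6 = 13
te_I = (12 + 4·14 + 28)/6 = 96/6 = 16

Forward pass:
ES_A = 0; EF_A = 2
ES_B = 0; EF_B = 7
ES_C = 2; EF_C = 2+4 = 6
ES_D = max(EF_A=2, EF_B=7) = 7; EF_D = 7+12 = 19
ES_E = max(EF_C=6, EF_D=19) = 19; EF_E = 19+7 = 26
ES_F = 2; EF_F = 2+8 = 10
ES_G = 7; EF_G = 7+15 = 22
ES_H = max(EF_D=19, EF_G=22) = 22; EF_H = 22+13 = 35
ES_I = max(EF_A=2, EF_E=26, EF_F=10, EF_H=35) = 35; EF_I = 35+16 = 51
Expected project duration μ = 51 hours. Critical path: B → G → H → I.

51 hours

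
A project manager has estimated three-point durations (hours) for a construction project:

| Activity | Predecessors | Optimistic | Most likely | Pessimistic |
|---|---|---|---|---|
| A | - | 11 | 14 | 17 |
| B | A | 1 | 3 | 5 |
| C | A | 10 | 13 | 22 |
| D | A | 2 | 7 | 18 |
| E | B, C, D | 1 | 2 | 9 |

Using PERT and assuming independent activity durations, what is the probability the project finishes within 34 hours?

0.875

te_A = (11 + 4·14 + 17)/6 = 84/6 = 14; σ²_A = ((17−11)/6)² = 1.000
te_B = (1 + 4·3 + 5)/6 = 18/6 = 3; σ²_B = ((5−1)/6)² = 0.444
te_C = (10 + 4·13 + 22)/6 = 84/6 = 14; σ²_C = ((22−10)/6)² = 4.000
te_D = (2 + 4·7 + 18)/6 = 48/6 = 8; σ²_D = ((18−2)/6)² = 7.111
te_E = (1 + 4·2 + 9)/6 = 18/6 = 3; σ²_E = ((9−1)/6)² = 1.778

Forward pass:
ES_A = 0; EF_A = 14
ES_B = 14; EF_B = 14+3 = 17
ES_C = 14; EF_C = 14+14 = 28
ES_D = 14; EF_D = 14+8 = 22
ES_E = max(EF_B=17, EF_C=28, EF_D=22) = 28; EF_E = 28+3 = 31
Expected project duration μ = 31 hours. Critical path: A → C → E.

Variance along critical path = 1.000 + 4.000 + 1.778 = 6.778; σ = √6.778 = 2.603 hours.
Z = (34 − 31) / 2.603 = 1.152
P(T ≤ 34) = Φ(1.152) ≈ 0.875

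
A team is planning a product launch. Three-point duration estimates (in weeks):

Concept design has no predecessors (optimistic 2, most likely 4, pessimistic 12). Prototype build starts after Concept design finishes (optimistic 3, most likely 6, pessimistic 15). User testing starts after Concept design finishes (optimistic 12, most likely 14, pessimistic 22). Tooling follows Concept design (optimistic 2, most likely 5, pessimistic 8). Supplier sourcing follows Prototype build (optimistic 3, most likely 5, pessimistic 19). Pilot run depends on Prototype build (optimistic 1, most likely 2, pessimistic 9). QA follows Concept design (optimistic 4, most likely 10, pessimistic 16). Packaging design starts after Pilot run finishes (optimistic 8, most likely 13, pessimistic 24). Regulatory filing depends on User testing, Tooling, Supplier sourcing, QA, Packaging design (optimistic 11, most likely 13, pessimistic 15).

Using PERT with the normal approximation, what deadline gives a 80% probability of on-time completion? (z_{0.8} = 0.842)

te_Concept design = (2 + 4·4 + 12)/6 = 30/6 = 5; σ²_Concept design = ((12−2)/6)² = 2.778
te_Prototype build = (3 + 4·6 + 15)/6 = 42/6 = 7; σ²_Prototype build = ((15−3)/6)² = 4.000
te_User testing = (12 + 4·14 + 22)/6 = 90/6 = 15; σ²_User testing = ((22−12)/6)² = 2.778
te_Tooling = (2 + 4·5 + 8)/6 = 30/6 = 5; σ²_Tooling = ((8−2)/6)² = 1.000
te_Supplier sourcing = (3 + 4·5 + 19)/6 = 42/6 = 7; σ²_Supplier sourcing = ((19−3)/6)² = 7.111
te_Pilot run = (1 + 4·2 + 9)/6 = 18/6 = 3; σ²_Pilot run = ((9−1)/6)² = 1.778
te_QA = (4 + 4·10 + 16)/6 = 60/6 = 10; σ²_QA = ((16−4)/6)² = 4.000
te_Packaging design = (8 + 4·13 + 24)/6 = 84/6 = 14; σ²_Packaging design = ((24−8)/6)² = 7.111
te_Regulatory filing = (11 + 4·13 + 15)/6 = 78/6 = 13; σ²_Regulatory filing = ((15−11)/6)² = 0.444

Forward pass:
ES_Concept design = 0; EF_Concept design = 5
ES_Prototype build = 5; EF_Prototype build = 5+7 = 12
ES_User testing = 5; EF_User testing = 5+15 = 20
ES_Tooling = 5; EF_Tooling = 5+5 = 10
ES_Supplier sourcing = 12; EF_Supplier sourcing = 12+7 = 19
ES_Pilot run = 12; EF_Pilot run = 12+3 = 15
ES_QA = 5; EF_QA = 5+10 = 15
ES_Packaging design = 15; EF_Packaging design = 15+14 = 29
ES_Regulatory filing = max(EF_User testing=20, EF_Tooling=10, EF_Supplier sourcing=19, EF_QA=15, EF_Packaging design=29) = 29; EF_Regulatory filing = 29+13 = 42
Expected project duration μ = 42 weeks. Critical path: Concept design → Prototype build → Pilot run → Packaging design → Regulatory filing.

Variance along critical path = 2.778 + 4.000 + 1.778 + 7.111 + 0.444 = 16.111; σ = 4.014 weeks.
D = μ + z·σ = 42 + 0.842·4.014 = 45.4 weeks

45.4 weeks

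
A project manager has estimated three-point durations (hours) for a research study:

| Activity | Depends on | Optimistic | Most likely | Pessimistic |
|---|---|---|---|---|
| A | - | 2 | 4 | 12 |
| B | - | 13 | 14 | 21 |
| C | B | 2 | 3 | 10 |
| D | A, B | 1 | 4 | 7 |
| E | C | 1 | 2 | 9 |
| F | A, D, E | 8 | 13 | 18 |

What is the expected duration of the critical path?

te_A = (2 + 4·4 + 12)/6 = 30/6 = 5
te_B = (13 + 4·14 + 21)/6 = 90/6 = 15
te_C = (2 + 4·3 + 10)/6 = 24/6 = 4
te_D = (1 + 4·4 + 7)/6 = 24/6 = 4
te_E = (1 + 4·2 + 9)/6 = 18/6 = 3
te_F = (8 + 4·13 + 18)/6 = 78/6 = 13

Forward pass:
ES_A = 0; EF_A = 5
ES_B = 0; EF_B = 15
ES_C = 15; EF_C = 15+4 = 19
ES_D = max(EF_A=5, EF_B=15) = 15; EF_D = 15+4 = 19
ES_E = 19; EF_E = 19+3 = 22
ES_F = max(EF_A=5, EF_D=19, EF_E=22) = 22; EF_F = 22+13 = 35
Expected project duration μ = 35 hours. Critical path: B → C → E → F.

35 hours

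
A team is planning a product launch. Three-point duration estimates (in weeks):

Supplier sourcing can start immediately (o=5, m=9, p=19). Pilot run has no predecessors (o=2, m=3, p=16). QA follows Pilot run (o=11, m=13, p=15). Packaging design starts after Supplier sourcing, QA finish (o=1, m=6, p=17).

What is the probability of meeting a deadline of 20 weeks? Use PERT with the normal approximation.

te_Supplier sourcing = (5 + 4·9 + 19)/6 = 60/6 = 10; σ²_Supplier sourcing = ((19−5)/6)² = 5.444
te_Pilot run = (2 + 4·3 + 16)/6 = 30/6 = 5; σ²_Pilot run = ((16−2)/6)² = 5.444
te_QA = (11 + 4·13 + 15)/6 = 78/6 = 13; σ²_QA = ((15−11)/6)² = 0.444
te_Packaging design = (1 + 4·6 + 17)/6 = 42/6 = 7; σ²_Packaging design = ((17−1)/6)² = 7.111

Forward pass:
ES_Supplier sourcing = 0; EF_Supplier sourcing = 10
ES_Pilot run = 0; EF_Pilot run = 5
ES_QA = 5; EF_QA = 5+13 = 18
ES_Packaging design = max(EF_Supplier sourcing=10, EF_QA=18) = 18; EF_Packaging design = 18+7 = 25
Expected project duration μ = 25 weeks. Critical path: Pilot run → QA → Packaging design.

Variance along critical path = 5.444 + 0.444 + 7.111 = 13.000; σ = √13.000 = 3.606 weeks.
Z = (20 − 25) / 3.606 = -1.387
P(T ≤ 20) = Φ(-1.387) ≈ 0.083

0.083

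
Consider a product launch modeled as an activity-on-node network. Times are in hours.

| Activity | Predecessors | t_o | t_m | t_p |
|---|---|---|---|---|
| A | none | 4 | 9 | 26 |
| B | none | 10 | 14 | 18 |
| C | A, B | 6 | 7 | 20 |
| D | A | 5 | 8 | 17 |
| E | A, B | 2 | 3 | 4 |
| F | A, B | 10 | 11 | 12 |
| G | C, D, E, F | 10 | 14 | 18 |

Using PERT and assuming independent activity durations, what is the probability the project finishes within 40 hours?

0.699

te_A = (4 + 4·9 + 26)/6 = 66/6 = 11; σ²_A = ((26−4)/6)² = 13.444
te_B = (10 + 4·14 + 18)/6 = 84/6 = 14; σ²_B = ((18−10)/6)² = 1.778
te_C = (6 + 4·7 + 20)/6 = 54/6 = 9; σ²_C = ((20−6)/6)² = 5.444
te_D = (5 + 4·8 + 17)/6 = 54/6 = 9; σ²_D = ((17−5)/6)² = 4.000
te_E = (2 + 4·3 + 4)/6 = 18/6 = 3; σ²_E = ((4−2)/6)² = 0.111
te_F = (10 + 4·11 + 12)/6 = 66/6 = 11; σ²_F = ((12−10)/6)² = 0.111
te_G = (10 + 4·14 + 18)/6 = 84/6 = 14; σ²_G = ((18−10)/6)² = 1.778

Forward pass:
ES_A = 0; EF_A = 11
ES_B = 0; EF_B = 14
ES_C = max(EF_A=11, EF_B=14) = 14; EF_C = 14+9 = 23
ES_D = 11; EF_D = 11+9 = 20
ES_E = max(EF_A=11, EF_B=14) = 14; EF_E = 14+3 = 17
ES_F = max(EF_A=11, EF_B=14) = 14; EF_F = 14+11 = 25
ES_G = max(EF_C=23, EF_D=20, EF_E=17, EF_F=25) = 25; EF_G = 25+14 = 39
Expected project duration μ = 39 hours. Critical path: B → F → G.

Variance along critical path = 1.778 + 0.111 + 1.778 = 3.667; σ = √3.667 = 1.915 hours.
Z = (40 − 39) / 1.915 = 0.522
P(T ≤ 40) = Φ(0.522) ≈ 0.699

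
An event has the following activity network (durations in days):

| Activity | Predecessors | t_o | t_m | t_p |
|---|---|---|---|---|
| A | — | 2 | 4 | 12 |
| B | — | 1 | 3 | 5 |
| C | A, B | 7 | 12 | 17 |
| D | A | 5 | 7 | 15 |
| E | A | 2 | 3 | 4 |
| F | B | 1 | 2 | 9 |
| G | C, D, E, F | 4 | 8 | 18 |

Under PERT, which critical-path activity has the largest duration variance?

te_A = (2 + 4·4 + 12)/6 = 30/6 = 5; σ²_A = ((12−2)/6)² = 2.778
te_B = (1 + 4·3 + 5)/6 = 18/6 = 3; σ²_B = ((5−1)/6)² = 0.444
te_C = (7 + 4·12 + 17)/6 = 72/6 = 12; σ²_C = ((17−7)/6)² = 2.778
te_D = (5 + 4·7 + 15)/6 = 48/6 = 8; σ²_D = ((15−5)/6)² = 2.778
te_E = (2 + 4·3 + 4)/6 = 18/6 = 3; σ²_E = ((4−2)/6)² = 0.111
te_F = (1 + 4·2 + 9)/6 = 18/6 = 3; σ²_F = ((9−1)/6)² = 1.778
te_G = (4 + 4·8 + 18)/6 = 54/6 = 9; σ²_G = ((18−4)/6)² = 5.444

Forward pass:
ES_A = 0; EF_A = 5
ES_B = 0; EF_B = 3
ES_C = max(EF_A=5, EF_B=3) = 5; EF_C = 5+12 = 17
ES_D = 5; EF_D = 5+8 = 13
ES_E = 5; EF_E = 5+3 = 8
ES_F = 3; EF_F = 3+3 = 6
ES_G = max(EF_C=17, EF_D=13, EF_E=8, EF_F=6) = 17; EF_G = 17+9 = 26
Expected project duration μ = 26 days. Critical path: A → C → G.

Variances on critical path: σ²_A=2.778, σ²_C=2.778, σ²_G=5.444.
Largest is σ²_G = 5.444.

G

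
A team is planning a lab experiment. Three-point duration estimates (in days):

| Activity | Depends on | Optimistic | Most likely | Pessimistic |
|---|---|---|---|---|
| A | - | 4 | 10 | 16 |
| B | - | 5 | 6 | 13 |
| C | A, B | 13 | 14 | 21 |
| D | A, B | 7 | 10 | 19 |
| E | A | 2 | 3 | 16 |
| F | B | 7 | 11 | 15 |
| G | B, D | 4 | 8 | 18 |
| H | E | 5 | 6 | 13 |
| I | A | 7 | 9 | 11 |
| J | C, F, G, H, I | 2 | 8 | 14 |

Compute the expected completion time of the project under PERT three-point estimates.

38 days

te_A = (4 + 4·10 + 16)/6 = 60/6 = 10
te_B = (5 + 4·6 + 13)/6 = 42/6 = 7
te_C = (13 + 4·14 + 21)/6 = 90/6 = 15
te_D = (7 + 4·10 + 19)/6 = 66/6 = 11
te_E = (2 + 4·3 + 16)/6 = 30/6 = 5
te_F = (7 + 4·11 + 15)/6 = 66/6 = 11
te_G = (4 + 4·8 + 18)/6 = 54/6 = 9
te_H = (5 + 4·6 + 13)/6 = 42/6 = 7
te_I = (7 + 4·9 + 11)/6 = 54/6 = 9
te_J = (2 + 4·8 + 14)/6 = 48/6 = 8

Forward pass:
ES_A = 0; EF_A = 10
ES_B = 0; EF_B = 7
ES_C = max(EF_A=10, EF_B=7) = 10; EF_C = 10+15 = 25
ES_D = max(EF_A=10, EF_B=7) = 10; EF_D = 10+11 = 21
ES_E = 10; EF_E = 10+5 = 15
ES_F = 7; EF_F = 7+11 = 18
ES_G = max(EF_B=7, EF_D=21) = 21; EF_G = 21+9 = 30
ES_H = 15; EF_H = 15+7 = 22
ES_I = 10; EF_I = 10+9 = 19
ES_J = max(EF_C=25, EF_F=18, EF_G=30, EF_H=22, EF_I=19) = 30; EF_J = 30+8 = 38
Expected project duration μ = 38 days. Critical path: A → D → G → J.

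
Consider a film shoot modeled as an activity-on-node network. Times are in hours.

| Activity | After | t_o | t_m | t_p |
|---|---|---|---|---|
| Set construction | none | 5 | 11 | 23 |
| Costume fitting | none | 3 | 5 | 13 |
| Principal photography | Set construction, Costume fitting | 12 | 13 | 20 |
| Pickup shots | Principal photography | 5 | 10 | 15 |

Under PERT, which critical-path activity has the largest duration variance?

Set construction

te_Set construction = (5 + 4·11 + 23)/6 = 72/6 = 12; σ²_Set construction = ((23−5)/6)² = 9.000
te_Costume fitting = (3 + 4·5 + 13)/6 = 36/6 = 6; σ²_Costume fitting = ((13−3)/6)² = 2.778
te_Principal photography = (12 + 4·13 + 20)/6 = 84/6 = 14; σ²_Principal photography = ((20−12)/6)² = 1.778
te_Pickup shots = (5 + 4·10 + 15)/6 = 60/6 = 10; σ²_Pickup shots = ((15−5)/6)² = 2.778

Forward pass:
ES_Set construction = 0; EF_Set construction = 12
ES_Costume fitting = 0; EF_Costume fitting = 6
ES_Principal photography = max(EF_Set construction=12, EF_Costume fitting=6) = 12; EF_Principal photography = 12+14 = 26
ES_Pickup shots = 26; EF_Pickup shots = 26+10 = 36
Expected project duration μ = 36 hours. Critical path: Set construction → Principal photography → Pickup shots.

Variances on critical path: σ²_Set construction=9.000, σ²_Principal photography=1.778, σ²_Pickup shots=2.778.
Largest is σ²_Set construction = 9.000.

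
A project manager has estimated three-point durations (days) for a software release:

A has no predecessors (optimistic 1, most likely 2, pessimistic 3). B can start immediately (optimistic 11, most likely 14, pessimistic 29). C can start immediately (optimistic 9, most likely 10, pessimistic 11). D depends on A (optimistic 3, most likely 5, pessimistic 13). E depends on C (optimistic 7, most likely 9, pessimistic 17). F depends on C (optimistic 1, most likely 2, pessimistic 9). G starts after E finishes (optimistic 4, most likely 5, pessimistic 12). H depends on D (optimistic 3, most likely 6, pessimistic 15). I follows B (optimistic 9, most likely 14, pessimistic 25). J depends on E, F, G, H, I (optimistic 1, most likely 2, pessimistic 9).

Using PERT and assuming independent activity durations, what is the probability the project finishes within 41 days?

te_A = (1 + 4·2 + 3)/6 = 12/6 = 2; σ²_A = ((3−1)/6)² = 0.111
te_B = (11 + 4·14 + 29)/6 = 96/6 = 16; σ²_B = ((29−11)/6)² = 9.000
te_C = (9 + 4·10 + 11)/6 = 60/6 = 10; σ²_C = ((11−9)/6)² = 0.111
te_D = (3 + 4·5 + 13)/6 = 36/6 = 6; σ²_D = ((13−3)/6)² = 2.778
te_E = (7 + 4·9 + 17)/6 = 60/6 = 10; σ²_E = ((17−7)/6)² = 2.778
te_F = (1 + 4·2 + 9)/6 = 18/6 = 3; σ²_F = ((9−1)/6)² = 1.778
te_G = (4 + 4·5 + 12)/6 = 36/6 = 6; σ²_G = ((12−4)/6)² = 1.778
te_H = (3 + 4·6 + 15)/6 = 42/6 = 7; σ²_H = ((15−3)/6)² = 4.000
te_I = (9 + 4·14 + 25)/6 = 90/6 = 15; σ²_I = ((25−9)/6)² = 7.111
te_J = (1 + 4·2 + 9)/6 = 18/6 = 3; σ²_J = ((9−1)/6)² = 1.778

Forward pass:
ES_A = 0; EF_A = 2
ES_B = 0; EF_B = 16
ES_C = 0; EF_C = 10
ES_D = 2; EF_D = 2+6 = 8
ES_E = 10; EF_E = 10+10 = 20
ES_F = 10; EF_F = 10+3 = 13
ES_G = 20; EF_G = 20+6 = 26
ES_H = 8; EF_H = 8+7 = 15
ES_I = 16; EF_I = 16+15 = 31
ES_J = max(EF_E=20, EF_F=13, EF_G=26, EF_H=15, EF_I=31) = 31; EF_J = 31+3 = 34
Expected project duration μ = 34 days. Critical path: B → I → J.

Variance along critical path = 9.000 + 7.111 + 1.778 = 17.889; σ = √17.889 = 4.230 days.
Z = (41 − 34) / 4.230 = 1.655
P(T ≤ 41) = Φ(1.655) ≈ 0.951

0.951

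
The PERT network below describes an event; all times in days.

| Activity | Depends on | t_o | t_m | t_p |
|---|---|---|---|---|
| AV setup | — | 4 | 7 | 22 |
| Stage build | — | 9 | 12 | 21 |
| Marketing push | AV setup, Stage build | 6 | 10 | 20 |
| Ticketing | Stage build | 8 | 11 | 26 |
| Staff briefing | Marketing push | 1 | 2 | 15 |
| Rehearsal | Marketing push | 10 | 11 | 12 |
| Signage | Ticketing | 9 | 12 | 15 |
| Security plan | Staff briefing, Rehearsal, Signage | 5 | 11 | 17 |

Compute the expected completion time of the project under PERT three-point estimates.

te_AV setup = (4 + 4·7 + 22)/6 = 54/6 = 9
te_Stage build = (9 + 4·12 + 21)/6 = 78/6 = 13
te_Marketing push = (6 + 4·10 + 20)/6 = 66/6 = 11
te_Ticketing = (8 + 4·11 + 26)/6 = 78/6 = 13
te_Staff briefing = (1 + 4·2 + 15)/6 = 24/6 = 4
te_Rehearsal = (10 + 4·11 + 12)/6 = 66/6 = 11
te_Signage = (9 + 4·12 + 15)/6 = 72/6 = 12
te_Security plan = (5 + 4·11 + 17)/6 = 66/6 = 11

Forward pass:
ES_AV setup = 0; EF_AV setup = 9
ES_Stage build = 0; EF_Stage build = 13
ES_Marketing push = max(EF_AV setup=9, EF_Stage build=13) = 13; EF_Marketing push = 13+11 = 24
ES_Ticketing = 13; EF_Ticketing = 13+13 = 26
ES_Staff briefing = 24; EF_Staff briefing = 24+4 = 28
ES_Rehearsal = 24; EF_Rehearsal = 24+11 = 35
ES_Signage = 26; EF_Signage = 26+12 = 38
ES_Security plan = max(EF_Staff briefing=28, EF_Rehearsal=35, EF_Signage=38) = 38; EF_Security plan = 38+11 = 49
Expected project duration μ = 49 days. Critical path: Stage build → Ticketing → Signage → Security plan.

49 days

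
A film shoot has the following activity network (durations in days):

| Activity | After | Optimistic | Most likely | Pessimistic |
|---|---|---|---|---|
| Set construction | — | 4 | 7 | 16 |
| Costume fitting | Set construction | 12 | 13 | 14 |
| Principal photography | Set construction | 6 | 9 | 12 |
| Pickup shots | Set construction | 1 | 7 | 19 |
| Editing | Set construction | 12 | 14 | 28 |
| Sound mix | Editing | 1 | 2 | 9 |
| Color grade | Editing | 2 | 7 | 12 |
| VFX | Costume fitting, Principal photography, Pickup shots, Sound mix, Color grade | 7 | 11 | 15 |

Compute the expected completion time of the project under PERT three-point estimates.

42 days

te_Set construction = (4 + 4·7 + 16)/6 = 48/6 = 8
te_Costume fitting = (12 + 4·13 + 14)/6 = 78/6 = 13
te_Principal photography = (6 + 4·9 + 12)/6 = 54/6 = 9
te_Pickup shots = (1 + 4·7 + 19)/6 = 48/6 = 8
te_Editing = (12 + 4·14 + 28)/6 = 96/6 = 16
te_Sound mix = (1 + 4·2 + 9)/6 = 18/6 = 3
te_Color grade = (2 + 4·7 + 12)/6 = 42/6 = 7
te_VFX = (7 + 4·11 + 15)/6 = 66/6 = 11

Forward pass:
ES_Set construction = 0; EF_Set construction = 8
ES_Costume fitting = 8; EF_Costume fitting = 8+13 = 21
ES_Principal photography = 8; EF_Principal photography = 8+9 = 17
ES_Pickup shots = 8; EF_Pickup shots = 8+8 = 16
ES_Editing = 8; EF_Editing = 8+16 = 24
ES_Sound mix = 24; EF_Sound mix = 24+3 = 27
ES_Color grade = 24; EF_Color grade = 24+7 = 31
ES_VFX = max(EF_Costume fitting=21, EF_Principal photography=17, EF_Pickup shots=16, EF_Sound mix=27, EF_Color grade=31) = 31; EF_VFX = 31+11 = 42
Expected project duration μ = 42 days. Critical path: Set construction → Editing → Color grade → VFX.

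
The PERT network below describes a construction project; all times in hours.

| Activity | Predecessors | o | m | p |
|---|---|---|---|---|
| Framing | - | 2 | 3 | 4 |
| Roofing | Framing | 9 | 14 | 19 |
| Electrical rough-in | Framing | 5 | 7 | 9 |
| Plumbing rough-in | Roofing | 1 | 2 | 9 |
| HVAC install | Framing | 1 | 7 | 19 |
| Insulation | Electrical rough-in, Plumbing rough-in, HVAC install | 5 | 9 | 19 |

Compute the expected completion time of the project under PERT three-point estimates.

te_Framing = (2 + 4·3 + 4)/6 = 18/6 = 3
te_Roofing = (9 + 4·14 + 19)/6 = 84/6 = 14
te_Electrical rough-in = (5 + 4·7 + 9)/6 = 42/6 = 7
te_Plumbing rough-in = (1 + 4·2 + 9)/6 = 18/6 = 3
te_HVAC install = (1 + 4·7 + 19)/6 = 48/6 = 8
te_Insulation = (5 + 4·9 + 19)/6 = 60/6 = 10

Forward pass:
ES_Framing = 0; EF_Framing = 3
ES_Roofing = 3; EF_Roofing = 3+14 = 17
ES_Electrical rough-in = 3; EF_Electrical rough-in = 3+7 = 10
ES_Plumbing rough-in = 17; EF_Plumbing rough-in = 17+3 = 20
ES_HVAC install = 3; EF_HVAC install = 3+8 = 11
ES_Insulation = max(EF_Electrical rough-in=10, EF_Plumbing rough-in=20, EF_HVAC install=11) = 20; EF_Insulation = 20+10 = 30
Expected project duration μ = 30 hours. Critical path: Framing → Roofing → Plumbing rough-in → Insulation.

30 hours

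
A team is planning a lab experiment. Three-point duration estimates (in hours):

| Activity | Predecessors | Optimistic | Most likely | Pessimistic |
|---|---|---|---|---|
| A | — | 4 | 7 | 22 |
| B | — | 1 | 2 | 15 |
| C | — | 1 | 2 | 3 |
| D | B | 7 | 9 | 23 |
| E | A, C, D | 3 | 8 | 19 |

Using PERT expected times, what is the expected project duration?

te_A = (4 + 4·7 + 22)/6 = 54/6 = 9
te_B = (1 + 4·2 + 15)/6 = 24/6 = 4
te_C = (1 + 4·2 + 3)/6 = 12/6 = 2
te_D = (7 + 4·9 + 23)/6 = 66/6 = 11
te_E = (3 + 4·8 + 19)/6 = 54/6 = 9

Forward pass:
ES_A = 0; EF_A = 9
ES_B = 0; EF_B = 4
ES_C = 0; EF_C = 2
ES_D = 4; EF_D = 4+11 = 15
ES_E = max(EF_A=9, EF_C=2, EF_D=15) = 15; EF_E = 15+9 = 24
Expected project duration μ = 24 hours. Critical path: B → D → E.

24 hours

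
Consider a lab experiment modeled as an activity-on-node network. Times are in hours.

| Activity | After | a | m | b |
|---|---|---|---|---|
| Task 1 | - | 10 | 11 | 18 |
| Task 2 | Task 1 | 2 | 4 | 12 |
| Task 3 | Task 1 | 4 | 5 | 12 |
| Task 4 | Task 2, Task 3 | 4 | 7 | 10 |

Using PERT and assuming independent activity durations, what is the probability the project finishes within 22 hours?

te_Task 1 = (10 + 4·11 + 18)/6 = 72/6 = 12; σ²_Task 1 = ((18−10)/6)² = 1.778
te_Task 2 = (2 + 4·4 + 12)/6 = 30/6 = 5; σ²_Task 2 = ((12−2)/6)² = 2.778
te_Task 3 = (4 + 4·5 + 12)/6 = 36/6 = 6; σ²_Task 3 = ((12−4)/6)² = 1.778
te_Task 4 = (4 + 4·7 + 10)/6 = 42/6 = 7; σ²_Task 4 = ((10−4)/6)² = 1.000

Forward pass:
ES_Task 1 = 0; EF_Task 1 = 12
ES_Task 2 = 12; EF_Task 2 = 12+5 = 17
ES_Task 3 = 12; EF_Task 3 = 12+6 = 18
ES_Task 4 = max(EF_Task 2=17, EF_Task 3=18) = 18; EF_Task 4 = 18+7 = 25
Expected project duration μ = 25 hours. Critical path: Task 1 → Task 3 → Task 4.

Variance along critical path = 1.778 + 1.778 + 1.000 = 4.556; σ = √4.556 = 2.134 hours.
Z = (22 − 25) / 2.134 = -1.406
P(T ≤ 22) = Φ(-1.406) ≈ 0.080

0.080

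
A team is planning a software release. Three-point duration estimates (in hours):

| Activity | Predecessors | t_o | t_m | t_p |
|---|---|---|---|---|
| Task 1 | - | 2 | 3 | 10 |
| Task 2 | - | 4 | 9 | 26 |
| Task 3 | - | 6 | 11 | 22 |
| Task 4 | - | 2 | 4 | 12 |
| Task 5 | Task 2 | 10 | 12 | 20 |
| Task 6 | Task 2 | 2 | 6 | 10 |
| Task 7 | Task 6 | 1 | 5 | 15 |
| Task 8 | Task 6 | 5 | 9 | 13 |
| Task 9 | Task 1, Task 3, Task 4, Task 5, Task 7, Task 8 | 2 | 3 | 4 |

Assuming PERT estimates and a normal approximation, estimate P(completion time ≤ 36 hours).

0.955

te_Task 1 = (2 + 4·3 + 10)/6 = 24/6 = 4; σ²_Task 1 = ((10−2)/6)² = 1.778
te_Task 2 = (4 + 4·9 + 26)/6 = 66/6 = 11; σ²_Task 2 = ((26−4)/6)² = 13.444
te_Task 3 = (6 + 4·11 + 22)/6 = 72/6 = 12; σ²_Task 3 = ((22−6)/6)² = 7.111
te_Task 4 = (2 + 4·4 + 12)/6 = 30/6 = 5; σ²_Task 4 = ((12−2)/6)² = 2.778
te_Task 5 = (10 + 4·12 + 20)/6 = 78/6 = 13; σ²_Task 5 = ((20−10)/6)² = 2.778
te_Task 6 = (2 + 4·6 + 10)/6 = 36/6 = 6; σ²_Task 6 = ((10−2)/6)² = 1.778
te_Task 7 = (1 + 4·5 + 15)/6 = 36/6 = 6; σ²_Task 7 = ((15−1)/6)² = 5.444
te_Task 8 = (5 + 4·9 + 13)/6 = 54/6 = 9; σ²_Task 8 = ((13−5)/6)² = 1.778
te_Task 9 = (2 + 4·3 + 4)/6 = 18/6 = 3; σ²_Task 9 = ((4−2)/6)² = 0.111

Forward pass:
ES_Task 1 = 0; EF_Task 1 = 4
ES_Task 2 = 0; EF_Task 2 = 11
ES_Task 3 = 0; EF_Task 3 = 12
ES_Task 4 = 0; EF_Task 4 = 5
ES_Task 5 = 11; EF_Task 5 = 11+13 = 24
ES_Task 6 = 11; EF_Task 6 = 11+6 = 17
ES_Task 7 = 17; EF_Task 7 = 17+6 = 23
ES_Task 8 = 17; EF_Task 8 = 17+9 = 26
ES_Task 9 = max(EF_Task 1=4, EF_Task 3=12, EF_Task 4=5, EF_Task 5=24, EF_Task 7=23, EF_Task 8=26) = 26; EF_Task 9 = 26+3 = 29
Expected project duration μ = 29 hours. Critical path: Task 2 → Task 6 → Task 8 → Task 9.

Variance along critical path = 13.444 + 1.778 + 1.778 + 0.111 = 17.111; σ = √17.111 = 4.137 hours.
Z = (36 − 29) / 4.137 = 1.692
P(T ≤ 36) = Φ(1.692) ≈ 0.955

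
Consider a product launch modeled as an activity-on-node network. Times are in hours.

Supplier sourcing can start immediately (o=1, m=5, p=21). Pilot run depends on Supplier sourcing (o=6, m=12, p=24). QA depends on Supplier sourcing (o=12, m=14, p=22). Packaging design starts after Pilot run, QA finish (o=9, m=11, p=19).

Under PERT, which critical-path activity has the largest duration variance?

te_Supplier sourcing = (1 + 4·5 + 21)/6 = 42/6 = 7; σ²_Supplier sourcing = ((21−1)/6)² = 11.111
te_Pilot run = (6 + 4·12 + 24)/6 = 78/6 = 13; σ²_Pilot run = ((24−6)/6)² = 9.000
te_QA = (12 + 4·14 + 22)/6 = 90/6 = 15; σ²_QA = ((22−12)/6)² = 2.778
te_Packaging design = (9 + 4·11 + 19)/6 = 72/6 = 12; σ²_Packaging design = ((19−9)/6)² = 2.778

Forward pass:
ES_Supplier sourcing = 0; EF_Supplier sourcing = 7
ES_Pilot run = 7; EF_Pilot run = 7+13 = 20
ES_QA = 7; EF_QA = 7+15 = 22
ES_Packaging design = max(EF_Pilot run=20, EF_QA=22) = 22; EF_Packaging design = 22+12 = 34
Expected project duration μ = 34 hours. Critical path: Supplier sourcing → QA → Packaging design.

Variances on critical path: σ²_Supplier sourcing=11.111, σ²_QA=2.778, σ²_Packaging design=2.778.
Largest is σ²_Supplier sourcing = 11.111.

Supplier sourcing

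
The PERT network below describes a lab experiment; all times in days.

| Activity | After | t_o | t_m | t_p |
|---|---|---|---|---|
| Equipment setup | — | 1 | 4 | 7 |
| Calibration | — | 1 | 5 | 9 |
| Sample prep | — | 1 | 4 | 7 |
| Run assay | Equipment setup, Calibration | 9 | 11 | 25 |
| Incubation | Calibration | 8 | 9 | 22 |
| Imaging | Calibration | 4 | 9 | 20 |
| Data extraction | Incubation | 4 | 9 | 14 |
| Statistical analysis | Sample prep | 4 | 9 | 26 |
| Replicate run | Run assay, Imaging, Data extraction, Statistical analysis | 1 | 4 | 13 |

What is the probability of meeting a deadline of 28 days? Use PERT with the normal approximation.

te_Equipment setup = (1 + 4·4 + 7)/6 = 24/6 = 4; σ²_Equipment setup = ((7−1)/6)² = 1.000
te_Calibration = (1 + 4·5 + 9)/6 = 30/6 = 5; σ²_Calibration = ((9−1)/6)² = 1.778
te_Sample prep = (1 + 4·4 + 7)/6 = 24/6 = 4; σ²_Sample prep = ((7−1)/6)² = 1.000
te_Run assay = (9 + 4·11 + 25)/6 = 78/6 = 13; σ²_Run assay = ((25−9)/6)² = 7.111
te_Incubation = (8 + 4·9 + 22)/6 = 66/6 = 11; σ²_Incubation = ((22−8)/6)² = 5.444
te_Imaging = (4 + 4·9 + 20)/6 = 60/6 = 10; σ²_Imaging = ((20−4)/6)² = 7.111
te_Data extraction = (4 + 4·9 + 14)/6 = 54/6 = 9; σ²_Data extraction = ((14−4)/6)² = 2.778
te_Statistical analysis = (4 + 4·9 + 26)/6 = 66/6 = 11; σ²_Statistical analysis = ((26−4)/6)² = 13.444
te_Replicate run = (1 + 4·4 + 13)/6 = 30/6 = 5; σ²_Replicate run = ((13−1)/6)² = 4.000

Forward pass:
ES_Equipment setup = 0; EF_Equipment setup = 4
ES_Calibration = 0; EF_Calibration = 5
ES_Sample prep = 0; EF_Sample prep = 4
ES_Run assay = max(EF_Equipment setup=4, EF_Calibration=5) = 5; EF_Run assay = 5+13 = 18
ES_Incubation = 5; EF_Incubation = 5+11 = 16
ES_Imaging = 5; EF_Imaging = 5+10 = 15
ES_Data extraction = 16; EF_Data extraction = 16+9 = 25
ES_Statistical analysis = 4; EF_Statistical analysis = 4+11 = 15
ES_Replicate run = max(EF_Run assay=18, EF_Imaging=15, EF_Data extraction=25, EF_Statistical analysis=15) = 25; EF_Replicate run = 25+5 = 30
Expected project duration μ = 30 days. Critical path: Calibration → Incubation → Data extraction → Replicate run.

Variance along critical path = 1.778 + 5.444 + 2.778 + 4.000 = 14.000; σ = √14.000 = 3.742 days.
Z = (28 − 30) / 3.742 = -0.535
P(T ≤ 28) = Φ(-0.535) ≈ 0.296

0.296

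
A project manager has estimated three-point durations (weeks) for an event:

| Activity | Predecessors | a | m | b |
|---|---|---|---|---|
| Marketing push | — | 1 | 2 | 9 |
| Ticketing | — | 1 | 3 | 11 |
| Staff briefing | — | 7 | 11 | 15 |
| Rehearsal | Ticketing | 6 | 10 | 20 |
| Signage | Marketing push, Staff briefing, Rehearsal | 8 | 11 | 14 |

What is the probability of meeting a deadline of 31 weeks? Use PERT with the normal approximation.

0.950

te_Marketing push = (1 + 4·2 + 9)/6 = 18/6 = 3; σ²_Marketing push = ((9−1)/6)² = 1.778
te_Ticketing = (1 + 4·3 + 11)/6 = 24/6 = 4; σ²_Ticketing = ((11−1)/6)² = 2.778
te_Staff briefing = (7 + 4·11 + 15)/6 = 66/6 = 11; σ²_Staff briefing = ((15−7)/6)² = 1.778
te_Rehearsal = (6 + 4·10 + 20)/6 = 66/6 = 11; σ²_Rehearsal = ((20−6)/6)² = 5.444
te_Signage = (8 + 4·11 + 14)/6 = 66/6 = 11; σ²_Signage = ((14−8)/6)² = 1.000

Forward pass:
ES_Marketing push = 0; EF_Marketing push = 3
ES_Ticketing = 0; EF_Ticketing = 4
ES_Staff briefing = 0; EF_Staff briefing = 11
ES_Rehearsal = 4; EF_Rehearsal = 4+11 = 15
ES_Signage = max(EF_Marketing push=3, EF_Staff briefing=11, EF_Rehearsal=15) = 15; EF_Signage = 15+11 = 26
Expected project duration μ = 26 weeks. Critical path: Ticketing → Rehearsal → Signage.

Variance along critical path = 2.778 + 5.444 + 1.000 = 9.222; σ = √9.222 = 3.037 weeks.
Z = (31 − 26) / 3.037 = 1.646
P(T ≤ 31) = Φ(1.646) ≈ 0.950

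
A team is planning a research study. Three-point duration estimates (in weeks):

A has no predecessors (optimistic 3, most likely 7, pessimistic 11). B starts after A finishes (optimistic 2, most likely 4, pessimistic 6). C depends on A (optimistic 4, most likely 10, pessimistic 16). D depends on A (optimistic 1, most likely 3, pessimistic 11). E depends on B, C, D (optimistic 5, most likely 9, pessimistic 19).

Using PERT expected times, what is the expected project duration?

te_A = (3 + 4·7 + 11)/6 = 42/6 = 7
te_B = (2 + 4·4 + 6)/6 = 24/6 = 4
te_C = (4 + 4·10 + 16)/6 = 60/6 = 10
te_D = (1 + 4·3 + 11)/6 = 24/6 = 4
te_E = (5 + 4·9 + 19)/6 = 60/6 = 10

Forward pass:
ES_A = 0; EF_A = 7
ES_B = 7; EF_B = 7+4 = 11
ES_C = 7; EF_C = 7+10 = 17
ES_D = 7; EF_D = 7+4 = 11
ES_E = max(EF_B=11, EF_C=17, EF_D=11) = 17; EF_E = 17+10 = 27
Expected project duration μ = 27 weeks. Critical path: A → C → E.

27 weeks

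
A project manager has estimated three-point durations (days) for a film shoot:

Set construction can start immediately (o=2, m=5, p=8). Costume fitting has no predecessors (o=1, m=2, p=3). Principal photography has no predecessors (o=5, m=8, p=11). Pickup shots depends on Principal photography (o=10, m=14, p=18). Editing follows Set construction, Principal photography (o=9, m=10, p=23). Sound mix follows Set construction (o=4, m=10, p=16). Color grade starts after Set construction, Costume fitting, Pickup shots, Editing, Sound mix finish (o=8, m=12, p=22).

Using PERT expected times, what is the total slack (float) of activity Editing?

2 days

te_Set construction = (2 + 4·5 + 8)/6 = 30/6 = 5
te_Costume fitting = (1 + 4·2 + 3)/6 = 12/6 = 2
te_Principal photography = (5 + 4·8 + 11)/6 = 48/6 = 8
te_Pickup shots = (10 + 4·14 + 18)/6 = 84/6 = 14
te_Editing = (9 + 4·10 + 23)/6 = 72/6 = 12
te_Sound mix = (4 + 4·10 + 16)/6 = 60/6 = 10
te_Color grade = (8 + 4·12 + 22)/6 = 78/6 = 13

Forward pass:
ES_Set construction = 0; EF_Set construction = 5
ES_Costume fitting = 0; EF_Costume fitting = 2
ES_Principal photography = 0; EF_Principal photography = 8
ES_Pickup shots = 8; EF_Pickup shots = 8+14 = 22
ES_Editing = max(EF_Set construction=5, EF_Principal photography=8) = 8; EF_Editing = 8+12 = 20
ES_Sound mix = 5; EF_Sound mix = 5+10 = 15
ES_Color grade = max(EF_Set construction=5, EF_Costume fitting=2, EF_Pickup shots=22, EF_Editing=20, EF_Sound mix=15) = 22; EF_Color grade = 22+13 = 35
Expected project duration μ = 35 days. Critical path: Principal photography → Pickup shots → Color grade.

Backward pass:
LF_Color grade = 35; LS_Color grade = 35−13 = 22
LF_Sound mix = LS_Color grade = 22; LS_Sound mix = 22−10 = 12
LF_Editing = LS_Color grade = 22; LS_Editing = 22−12 = 10
LF_Pickup shots = LS_Color grade = 22; LS_Pickup shots = 22−14 = 8
LF_Principal photography = min(LS_Pickup shots=8, LS_Editing=10) = 8; LS_Principal photography = 8−8 = 0
LF_Costume fitting = LS_Color grade = 22; LS_Costume fitting = 22−2 = 20
LF_Set construction = min(LS_Editing=10, LS_Sound mix=12, LS_Color grade=22) = 10; LS_Set construction = 10−5 = 5
Slack_Editing = LS_Editing − ES_Editing = 10 − 8 = 2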